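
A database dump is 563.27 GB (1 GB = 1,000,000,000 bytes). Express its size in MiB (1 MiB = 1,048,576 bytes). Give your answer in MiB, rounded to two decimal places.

537,176.13 MiB

563.27 GB × 1,000,000,000 bytes/GB = 563,270,000,000 bytes
1 MiB = 2^20 bytes = 1,048,576 bytes
563,270,000,000 / 1,048,576 = 537,176.13 MiB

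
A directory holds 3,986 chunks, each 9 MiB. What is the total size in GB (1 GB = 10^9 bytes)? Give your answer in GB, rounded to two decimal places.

37.62 GB

Total = 3,986 × 9 MiB = 35,874 MiB
= 35,874 × 1,048,576 bytes = 37,616,615,424 bytes
1 GB = 1,000,000,000 bytes
37,616,615,424 / 1,000,000,000 = 37.62 GB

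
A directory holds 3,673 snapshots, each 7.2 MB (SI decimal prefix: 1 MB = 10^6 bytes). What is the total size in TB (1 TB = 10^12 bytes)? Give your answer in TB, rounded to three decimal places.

0.026 TB

Total = 3,673 × 7.2 MB = 26445.6 MB
= 26445.6 × 1,000,000 bytes = 26,445,600,000 bytes
1 TB = 1,000,000,000,000 bytes
26,445,600,000 / 1,000,000,000,000 = 0.026 TB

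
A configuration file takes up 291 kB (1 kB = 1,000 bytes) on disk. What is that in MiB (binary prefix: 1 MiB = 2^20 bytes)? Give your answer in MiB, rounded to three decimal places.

0.278 MiB

291 kB = 291 × 10^3 bytes = 291,000 bytes
1 MiB = 2^20 bytes = 1,048,576 bytes
291,000 / 1,048,576 = 0.278 MiB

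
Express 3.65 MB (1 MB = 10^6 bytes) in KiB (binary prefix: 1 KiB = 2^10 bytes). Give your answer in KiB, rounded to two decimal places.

3,564.45 KiB

3.65 MB = 3.65 × 10^6 bytes = 3,650,000 bytes
1 KiB = 2^10 bytes = 1,024 bytes
3,650,000 / 1,024 = 3,564.45 KiB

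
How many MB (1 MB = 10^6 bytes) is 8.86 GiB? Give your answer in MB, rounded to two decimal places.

8.86 GiB = 8.86 × 2^30 bytes = 9,513,352,560.64 bytes
1 MB = 10^6 bytes = 1,000,000 bytes
9,513,352,560.64 / 1,000,000 = 9,513.35 MB

9,513.35 MB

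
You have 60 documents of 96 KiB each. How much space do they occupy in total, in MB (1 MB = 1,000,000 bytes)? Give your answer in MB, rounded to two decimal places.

Total = 60 × 96 KiB = 5760 KiB
= 5760 × 1,024 bytes = 5,898,240 bytes
1 MB = 1,000,000 bytes
5,898,240 / 1,000,000 = 5.90 MB

5.90 MB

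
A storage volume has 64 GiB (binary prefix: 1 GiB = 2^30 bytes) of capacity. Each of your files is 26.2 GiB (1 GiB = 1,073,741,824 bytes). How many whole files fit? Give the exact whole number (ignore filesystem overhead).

Capacity: 64 GiB = 68,719,476,736 bytes
Per item: 26.2 GiB = 28,132,035,788.8 bytes
⌊68,719,476,736 / 28,132,035,788.8⌋ = 2

2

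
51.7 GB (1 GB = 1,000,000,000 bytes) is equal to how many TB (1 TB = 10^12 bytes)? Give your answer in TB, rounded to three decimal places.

0.052 TB

51.7 GB × 1,000,000,000 bytes/GB = 51,700,000,000 bytes
1 TB = 10^12 bytes = 1,000,000,000,000 bytes
51,700,000,000 / 1,000,000,000,000 = 0.052 TB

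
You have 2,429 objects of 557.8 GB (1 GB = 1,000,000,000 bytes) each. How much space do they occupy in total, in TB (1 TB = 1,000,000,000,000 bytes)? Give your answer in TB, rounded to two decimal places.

Total = 2,429 × 557.8 GB = 1354896.2 GB
= 1354896.2 × 1,000,000,000 bytes = 1,354,896,200,000,000 bytes
1 TB = 1,000,000,000,000 bytes
1,354,896,200,000,000 / 1,000,000,000,000 = 1,354.90 TB

1,354.90 TB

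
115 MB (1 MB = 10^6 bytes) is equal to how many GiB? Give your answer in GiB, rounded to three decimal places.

0.107 GiB

115 MB = 115 × 10^6 bytes = 115,000,000 bytes
1 GiB = 2^30 bytes = 1,073,741,824 bytes
115,000,000 / 1,073,741,824 = 0.107 GiB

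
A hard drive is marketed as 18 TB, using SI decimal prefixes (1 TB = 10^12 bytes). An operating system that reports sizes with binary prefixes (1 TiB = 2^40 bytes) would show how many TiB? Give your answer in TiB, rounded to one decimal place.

16.4 TiB

18 TB = 18 × 10^12 bytes = 18,000,000,000,000 bytes
1 TiB = 2^40 bytes = 1,099,511,627,776 bytes
18,000,000,000,000 / 1,099,511,627,776 = 16.4 TiB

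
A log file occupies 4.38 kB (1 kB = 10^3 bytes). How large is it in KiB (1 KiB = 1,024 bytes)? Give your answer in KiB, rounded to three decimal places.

4.38 kB = 4.38 × 10^3 bytes = 4,380 bytes
1 KiB = 1,024 bytes
4,380 / 1,024 = 4.277 KiB

4.277 KiB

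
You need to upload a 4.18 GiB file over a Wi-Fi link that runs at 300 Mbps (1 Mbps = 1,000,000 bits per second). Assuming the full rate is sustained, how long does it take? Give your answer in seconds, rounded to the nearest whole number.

4.18 GiB = 4,488,240,824.32 bytes = 35,905,926,594.56 bits
300 Mbps = 300,000,000 bits/s
time = 35,905,926,594.56 / 300,000,000 = 120 s

120 seconds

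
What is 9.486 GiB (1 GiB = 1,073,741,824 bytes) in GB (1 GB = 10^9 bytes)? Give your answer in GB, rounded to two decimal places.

9.486 GiB = 9.486 × 2^30 bytes = 10,185,514,942.464 bytes
1 GB = 1,000,000,000 bytes
10,185,514,942.464 / 1,000,000,000 = 10.19 GB

10.19 GB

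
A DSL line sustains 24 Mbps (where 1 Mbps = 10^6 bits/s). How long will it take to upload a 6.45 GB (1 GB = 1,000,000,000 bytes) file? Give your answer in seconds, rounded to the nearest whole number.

2,150 seconds

6.45 GB = 6,450,000,000 bytes = 51,600,000,000 bits
24 Mbps = 24,000,000 bits/s
time = 51,600,000,000 / 24,000,000 = 2,150 s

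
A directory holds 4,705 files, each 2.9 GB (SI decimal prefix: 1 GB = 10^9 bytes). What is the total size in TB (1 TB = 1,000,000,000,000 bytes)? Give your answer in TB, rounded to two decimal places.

13.64 TB

Total = 4,705 × 2.9 GB = 13644.5 GB
= 13644.5 × 1,000,000,000 bytes = 13,644,500,000,000 bytes
1 TB = 1,000,000,000,000 bytes
13,644,500,000,000 / 1,000,000,000,000 = 13.64 TB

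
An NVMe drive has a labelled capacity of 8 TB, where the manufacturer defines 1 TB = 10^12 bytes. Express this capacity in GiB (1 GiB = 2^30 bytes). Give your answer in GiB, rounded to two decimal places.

7,450.58 GiB

8 TB × 1,000,000,000,000 bytes/TB = 8,000,000,000,000 bytes
1 GiB = 2^30 bytes = 1,073,741,824 bytes
8,000,000,000,000 / 1,073,741,824 = 7,450.58 GiB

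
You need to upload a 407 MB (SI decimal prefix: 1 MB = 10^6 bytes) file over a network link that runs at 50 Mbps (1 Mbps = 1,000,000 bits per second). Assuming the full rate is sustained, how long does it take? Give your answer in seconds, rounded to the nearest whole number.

65 seconds

407 MB = 407,000,000 bytes = 3,256,000,000 bits
50 Mbps = 50,000,000 bits/s
time = 3,256,000,000 / 50,000,000 = 65 s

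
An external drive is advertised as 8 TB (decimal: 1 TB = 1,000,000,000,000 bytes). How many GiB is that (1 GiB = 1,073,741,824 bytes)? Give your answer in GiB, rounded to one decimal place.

7,450.6 GiB

8 TB × 1,000,000,000,000 bytes/TB = 8,000,000,000,000 bytes
1 GiB = 2^30 bytes = 1,073,741,824 bytes
8,000,000,000,000 / 1,073,741,824 = 7,450.6 GiB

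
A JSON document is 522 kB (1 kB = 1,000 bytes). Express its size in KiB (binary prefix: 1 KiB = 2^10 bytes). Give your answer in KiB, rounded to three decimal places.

522 kB = 522 × 10^3 bytes = 522,000 bytes
1 KiB = 2^10 bytes = 1,024 bytes
522,000 / 1,024 = 509.766 KiB

509.766 KiB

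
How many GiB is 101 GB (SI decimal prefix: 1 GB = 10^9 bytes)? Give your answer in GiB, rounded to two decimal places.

94.06 GiB

101 GB = 101 × 10^9 bytes = 101,000,000,000 bytes
1 GiB = 1,073,741,824 bytes
101,000,000,000 / 1,073,741,824 = 94.06 GiB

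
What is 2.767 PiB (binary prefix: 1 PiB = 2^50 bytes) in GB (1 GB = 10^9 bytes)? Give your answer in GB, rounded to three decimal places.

2.767 PiB = 2.767 × 2^50 bytes = 3,115,365,042,233,540.608 bytes
1 GB = 1,000,000,000 bytes
3,115,365,042,233,540.608 / 1,000,000,000 = 3,115,365.042 GB

3,115,365.042 GB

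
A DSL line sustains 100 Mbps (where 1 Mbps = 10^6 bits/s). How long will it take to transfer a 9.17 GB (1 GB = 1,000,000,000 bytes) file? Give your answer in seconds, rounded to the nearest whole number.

734 seconds

9.17 GB = 9,170,000,000 bytes = 73,360,000,000 bits
100 Mbps = 100,000,000 bits/s
time = 73,360,000,000 / 100,000,000 = 734 s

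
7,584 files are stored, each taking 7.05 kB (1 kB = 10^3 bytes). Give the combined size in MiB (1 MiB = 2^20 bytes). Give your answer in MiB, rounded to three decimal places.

50.990 MiB

Total = 7,584 × 7.05 kB = 53467.2 kB
= 53467.2 × 1,000 bytes = 53,467,200 bytes
1 MiB = 1,048,576 bytes
53,467,200 / 1,048,576 = 50.990 MiB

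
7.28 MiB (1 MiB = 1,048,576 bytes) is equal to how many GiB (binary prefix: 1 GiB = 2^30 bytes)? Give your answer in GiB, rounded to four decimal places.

0.0071 GiB

7.28 MiB = 7.28 × 2^20 bytes = 7,633,633.28 bytes
1 GiB = 2^30 bytes = 1,073,741,824 bytes
7,633,633.28 / 1,073,741,824 = 0.0071 GiB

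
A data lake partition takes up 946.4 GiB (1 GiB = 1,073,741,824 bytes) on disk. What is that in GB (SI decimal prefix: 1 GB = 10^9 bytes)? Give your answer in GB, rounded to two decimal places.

946.4 GiB × 1,073,741,824 bytes/GiB = 1,016,189,262,233.6 bytes
1 GB = 1,000,000,000 bytes
1,016,189,262,233.6 / 1,000,000,000 = 1,016.19 GB

1,016.19 GB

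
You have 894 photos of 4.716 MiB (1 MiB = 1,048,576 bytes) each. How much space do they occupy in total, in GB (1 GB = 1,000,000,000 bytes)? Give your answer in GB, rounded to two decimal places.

Total = 894 × 4.716 MiB = 4216.104 MiB
= 4216.104 × 1,048,576 bytes = 4,420,905,467.904 bytes
1 GB = 1,000,000,000 bytes
4,420,905,467.904 / 1,000,000,000 = 4.42 GB

4.42 GB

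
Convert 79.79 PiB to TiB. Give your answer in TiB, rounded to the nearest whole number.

79.79 PiB = 79.79 × 2^50 bytes = 89,835,553,566,972,968.96 bytes
1 TiB = 2^40 bytes = 1,099,511,627,776 bytes
89,835,553,566,972,968.96 / 1,099,511,627,776 = 81,705 TiB

81,705 TiB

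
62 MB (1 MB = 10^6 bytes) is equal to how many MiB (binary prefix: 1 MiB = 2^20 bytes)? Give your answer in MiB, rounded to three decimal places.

59.128 MiB

62 MB × 1,000,000 bytes/MB = 62,000,000 bytes
1 MiB = 1,048,576 bytes
62,000,000 / 1,048,576 = 59.128 MiB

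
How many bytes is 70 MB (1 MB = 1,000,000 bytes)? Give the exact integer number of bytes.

70 × 1,000,000 = 70,000,000 bytes  (1 MB = 10^6 bytes)

70,000,000 bytes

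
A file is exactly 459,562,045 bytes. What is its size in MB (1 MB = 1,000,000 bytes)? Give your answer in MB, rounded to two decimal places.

459.56 MB

459,562,045 bytes given.
1 MB = 1,000,000 bytes
459,562,045 / 1,000,000 = 459.56 MB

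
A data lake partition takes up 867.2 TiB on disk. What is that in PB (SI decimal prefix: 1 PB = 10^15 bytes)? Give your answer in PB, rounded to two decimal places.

0.95 PB

867.2 TiB × 1,099,511,627,776 bytes/TiB = 953,496,483,607,347.2 bytes
1 PB = 1,000,000,000,000,000 bytes
953,496,483,607,347.2 / 1,000,000,000,000,000 = 0.95 PB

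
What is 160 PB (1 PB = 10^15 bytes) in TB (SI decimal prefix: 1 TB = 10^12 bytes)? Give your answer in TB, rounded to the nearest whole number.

160 PB = 160 × 10^15 bytes = 160,000,000,000,000,000 bytes
1 TB = 10^12 bytes = 1,000,000,000,000 bytes
160,000,000,000,000,000 / 1,000,000,000,000 = 160,000 TB

160,000 TB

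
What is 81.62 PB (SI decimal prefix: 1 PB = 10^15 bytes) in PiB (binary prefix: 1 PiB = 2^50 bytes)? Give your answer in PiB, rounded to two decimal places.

81.62 PB = 81.62 × 10^15 bytes = 81,620,000,000,000,000 bytes
1 PiB = 2^50 bytes = 1,125,899,906,842,624 bytes
81,620,000,000,000,000 / 1,125,899,906,842,624 = 72.49 PiB

72.49 PiB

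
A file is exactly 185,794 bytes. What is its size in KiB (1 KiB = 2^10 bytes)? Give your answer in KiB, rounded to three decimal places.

185,794 bytes given.
1 KiB = 2^10 bytes = 1,024 bytes
185,794 / 1,024 = 181.439 KiB

181.439 KiB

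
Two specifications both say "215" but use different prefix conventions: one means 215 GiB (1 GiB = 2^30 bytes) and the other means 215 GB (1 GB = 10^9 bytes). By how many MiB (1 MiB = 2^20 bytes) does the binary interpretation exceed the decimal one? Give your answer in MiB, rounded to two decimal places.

215 GiB = 215 × 1,073,741,824 = 230,854,492,160 bytes
215 GB = 215 × 1,000,000,000 = 215,000,000,000 bytes
difference = 15,854,492,160 bytes
15,854,492,160 / 1,048,576 = 15,120.02 MiB

15,120.02 MiB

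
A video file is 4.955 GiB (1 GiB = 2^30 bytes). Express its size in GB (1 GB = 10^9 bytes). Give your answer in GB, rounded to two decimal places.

4.955 GiB = 4.955 × 2^30 bytes = 5,320,390,737.92 bytes
1 GB = 10^9 bytes = 1,000,000,000 bytes
5,320,390,737.92 / 1,000,000,000 = 5.32 GB

5.32 GB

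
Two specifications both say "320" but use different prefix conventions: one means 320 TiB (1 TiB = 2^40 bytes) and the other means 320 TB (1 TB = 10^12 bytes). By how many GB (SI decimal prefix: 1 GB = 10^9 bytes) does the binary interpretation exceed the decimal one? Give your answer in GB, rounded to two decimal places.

320 TiB = 320 × 1,099,511,627,776 = 351,843,720,888,320 bytes
320 TB = 320 × 1,000,000,000,000 = 320,000,000,000,000 bytes
difference = 31,843,720,888,320 bytes
31,843,720,888,320 / 1,000,000,000 = 31,843.72 GB

31,843.72 GB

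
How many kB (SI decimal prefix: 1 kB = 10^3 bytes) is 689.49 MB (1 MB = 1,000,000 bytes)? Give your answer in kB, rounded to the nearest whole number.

689,490 kB

689.49 MB × 1,000,000 bytes/MB = 689,490,000 bytes
1 kB = 10^3 bytes = 1,000 bytes
689,490,000 / 1,000 = 689,490 kB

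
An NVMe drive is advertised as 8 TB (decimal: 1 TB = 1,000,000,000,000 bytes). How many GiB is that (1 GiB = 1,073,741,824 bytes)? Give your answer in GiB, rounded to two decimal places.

8 TB = 8 × 10^12 bytes = 8,000,000,000,000 bytes
1 GiB = 2^30 bytes = 1,073,741,824 bytes
8,000,000,000,000 / 1,073,741,824 = 7,450.58 GiB

7,450.58 GiB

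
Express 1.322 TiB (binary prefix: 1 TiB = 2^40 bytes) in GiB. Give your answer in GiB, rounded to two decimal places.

1.322 TiB = 1.322 × 2^40 bytes = 1,453,554,371,919.872 bytes
1 GiB = 2^30 bytes = 1,073,741,824 bytes
1,453,554,371,919.872 / 1,073,741,824 = 1,353.73 GiB

1,353.73 GiB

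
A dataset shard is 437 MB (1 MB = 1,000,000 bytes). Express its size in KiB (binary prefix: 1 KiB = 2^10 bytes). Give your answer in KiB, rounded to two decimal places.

426,757.81 KiB

437 MB × 1,000,000 bytes/MB = 437,000,000 bytes
1 KiB = 2^10 bytes = 1,024 bytes
437,000,000 / 1,024 = 426,757.81 KiB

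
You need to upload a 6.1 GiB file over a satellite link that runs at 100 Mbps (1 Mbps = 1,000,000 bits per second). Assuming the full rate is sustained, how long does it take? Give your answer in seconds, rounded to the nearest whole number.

524 seconds

6.1 GiB = 6,549,825,126.4 bytes = 52,398,601,011.2 bits
100 Mbps = 100,000,000 bits/s
time = 52,398,601,011.2 / 100,000,000 = 524 s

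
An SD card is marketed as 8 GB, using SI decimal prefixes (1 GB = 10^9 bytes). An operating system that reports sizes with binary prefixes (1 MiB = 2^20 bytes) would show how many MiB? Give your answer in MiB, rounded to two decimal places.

7,629.39 MiB

8 GB = 8 × 10^9 bytes = 8,000,000,000 bytes
1 MiB = 1,048,576 bytes
8,000,000,000 / 1,048,576 = 7,629.39 MiB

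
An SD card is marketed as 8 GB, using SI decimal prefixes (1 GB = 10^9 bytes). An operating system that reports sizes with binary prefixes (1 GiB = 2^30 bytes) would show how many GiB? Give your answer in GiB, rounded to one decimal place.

8 GB = 8 × 10^9 bytes = 8,000,000,000 bytes
1 GiB = 2^30 bytes = 1,073,741,824 bytes
8,000,000,000 / 1,073,741,824 = 7.5 GiB

7.5 GiB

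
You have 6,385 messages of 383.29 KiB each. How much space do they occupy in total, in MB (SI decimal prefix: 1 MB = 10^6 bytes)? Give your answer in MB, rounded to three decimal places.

2,506.042 MB

Total = 6,385 × 383.29 KiB = 2447306.65 KiB
= 2447306.65 × 1,024 bytes = 2,506,042,009.6 bytes
1 MB = 1,000,000 bytes
2,506,042,009.6 / 1,000,000 = 2,506.042 MB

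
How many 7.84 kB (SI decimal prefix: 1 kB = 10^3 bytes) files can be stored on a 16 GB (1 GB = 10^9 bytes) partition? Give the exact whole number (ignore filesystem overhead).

Capacity: 16 GB = 16,000,000,000 bytes
Per item: 7.84 kB = 7,840 bytes
⌊16,000,000,000 / 7,840⌋ = 2,040,816

2,040,816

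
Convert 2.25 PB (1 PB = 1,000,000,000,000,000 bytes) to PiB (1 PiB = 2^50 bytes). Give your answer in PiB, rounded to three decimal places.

2.25 PB = 2.25 × 10^15 bytes = 2,250,000,000,000,000 bytes
1 PiB = 2^50 bytes = 1,125,899,906,842,624 bytes
2,250,000,000,000,000 / 1,125,899,906,842,624 = 1.998 PiB

1.998 PiB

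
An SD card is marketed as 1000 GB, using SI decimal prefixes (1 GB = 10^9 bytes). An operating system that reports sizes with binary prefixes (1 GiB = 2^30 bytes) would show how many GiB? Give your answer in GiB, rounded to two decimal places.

931.32 GiB

1000 GB × 1,000,000,000 bytes/GB = 1,000,000,000,000 bytes
1 GiB = 1,073,741,824 bytes
1,000,000,000,000 / 1,073,741,824 = 931.32 GiB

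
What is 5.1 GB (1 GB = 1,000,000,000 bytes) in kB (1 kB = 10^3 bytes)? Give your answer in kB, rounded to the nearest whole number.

5,100,000 kB

5.1 GB × 1,000,000,000 bytes/GB = 5,100,000,000 bytes
1 kB = 1,000 bytes
5,100,000,000 / 1,000 = 5,100,000 kB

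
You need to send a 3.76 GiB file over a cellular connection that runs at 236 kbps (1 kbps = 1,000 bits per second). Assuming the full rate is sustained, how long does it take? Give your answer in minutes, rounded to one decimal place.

2,280.9 minutes

3.76 GiB = 4,037,269,258.24 bytes = 32,298,154,065.92 bits
236 kbps = 236,000 bits/s
time = 32,298,154,065.92 / 236,000 = 136,856.59 s
136,856.59 s / 60 = 2,280.9 minutes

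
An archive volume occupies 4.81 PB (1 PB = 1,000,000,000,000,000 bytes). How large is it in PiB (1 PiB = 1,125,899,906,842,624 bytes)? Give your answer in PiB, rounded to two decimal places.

4.27 PiB

4.81 PB × 1,000,000,000,000,000 bytes/PB = 4,810,000,000,000,000 bytes
1 PiB = 1,125,899,906,842,624 bytes
4,810,000,000,000,000 / 1,125,899,906,842,624 = 4.27 PiB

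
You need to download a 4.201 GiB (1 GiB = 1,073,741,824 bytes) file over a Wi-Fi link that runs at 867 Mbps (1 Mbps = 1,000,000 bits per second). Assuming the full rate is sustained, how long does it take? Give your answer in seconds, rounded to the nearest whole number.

4.201 GiB = 4,510,789,402.624 bytes = 36,086,315,220.992 bits
867 Mbps = 867,000,000 bits/s
time = 36,086,315,220.992 / 867,000,000 = 42 s

42 seconds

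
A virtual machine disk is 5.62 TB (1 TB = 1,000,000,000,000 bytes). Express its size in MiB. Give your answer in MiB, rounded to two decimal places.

5.62 TB × 1,000,000,000,000 bytes/TB = 5,620,000,000,000 bytes
1 MiB = 1,048,576 bytes
5,620,000,000,000 / 1,048,576 = 5,359,649.66 MiB

5,359,649.66 MiB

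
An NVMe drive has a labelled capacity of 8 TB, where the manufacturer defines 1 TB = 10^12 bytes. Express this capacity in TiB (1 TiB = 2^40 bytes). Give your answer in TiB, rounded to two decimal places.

7.28 TiB

8 TB = 8 × 10^12 bytes = 8,000,000,000,000 bytes
1 TiB = 2^40 bytes = 1,099,511,627,776 bytes
8,000,000,000,000 / 1,099,511,627,776 = 7.28 TiB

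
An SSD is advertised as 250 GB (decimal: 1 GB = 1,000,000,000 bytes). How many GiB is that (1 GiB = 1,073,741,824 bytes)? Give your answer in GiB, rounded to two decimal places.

250 GB × 1,000,000,000 bytes/GB = 250,000,000,000 bytes
1 GiB = 2^30 bytes = 1,073,741,824 bytes
250,000,000,000 / 1,073,741,824 = 232.83 GiB

232.83 GiB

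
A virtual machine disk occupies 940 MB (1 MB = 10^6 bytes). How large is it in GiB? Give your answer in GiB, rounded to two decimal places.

940 MB = 940 × 10^6 bytes = 940,000,000 bytes
1 GiB = 1,073,741,824 bytes
940,000,000 / 1,073,741,824 = 0.88 GiB

0.88 GiB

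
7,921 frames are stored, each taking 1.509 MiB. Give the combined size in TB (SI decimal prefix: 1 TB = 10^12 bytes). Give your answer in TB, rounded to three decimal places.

0.013 TB

Total = 7,921 × 1.509 MiB = 11952.789 MiB
= 11952.789 × 1,048,576 bytes = 12,533,407,678.464 bytes
1 TB = 1,000,000,000,000 bytes
12,533,407,678.464 / 1,000,000,000,000 = 0.013 TB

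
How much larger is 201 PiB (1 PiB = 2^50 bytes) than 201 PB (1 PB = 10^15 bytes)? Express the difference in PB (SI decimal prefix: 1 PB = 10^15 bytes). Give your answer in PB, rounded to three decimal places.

25.306 PB

201 PiB = 201 × 1,125,899,906,842,624 = 226,305,881,275,367,424 bytes
201 PB = 201 × 1,000,000,000,000,000 = 201,000,000,000,000,000 bytes
difference = 25,305,881,275,367,424 bytes
25,305,881,275,367,424 / 1,000,000,000,000,000 = 25.306 PB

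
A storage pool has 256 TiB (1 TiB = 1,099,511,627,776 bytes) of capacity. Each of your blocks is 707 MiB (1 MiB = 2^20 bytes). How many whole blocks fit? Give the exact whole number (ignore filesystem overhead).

Capacity: 256 TiB = 281,474,976,710,656 bytes
Per item: 707 MiB = 741,343,232 bytes
⌊281,474,976,710,656 / 741,343,232⌋ = 379,682

379,682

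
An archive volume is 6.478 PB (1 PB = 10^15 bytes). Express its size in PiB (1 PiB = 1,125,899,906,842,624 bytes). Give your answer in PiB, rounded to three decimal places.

6.478 PB = 6.478 × 10^15 bytes = 6,478,000,000,000,000 bytes
1 PiB = 2^50 bytes = 1,125,899,906,842,624 bytes
6,478,000,000,000,000 / 1,125,899,906,842,624 = 5.754 PiB

5.754 PiB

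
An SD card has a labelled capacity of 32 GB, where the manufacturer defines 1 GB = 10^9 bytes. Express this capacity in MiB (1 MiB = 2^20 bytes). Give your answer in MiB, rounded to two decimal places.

30,517.58 MiB

32 GB = 32 × 10^9 bytes = 32,000,000,000 bytes
1 MiB = 2^20 bytes = 1,048,576 bytes
32,000,000,000 / 1,048,576 = 30,517.58 MiB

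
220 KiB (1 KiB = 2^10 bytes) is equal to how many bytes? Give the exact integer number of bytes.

225,280 bytes

220 × 1,024 = 225,280 bytes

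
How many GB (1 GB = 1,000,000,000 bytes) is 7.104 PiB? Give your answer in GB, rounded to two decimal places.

7.104 PiB × 1,125,899,906,842,624 bytes/PiB = 7,998,392,938,210,000.896 bytes
1 GB = 1,000,000,000 bytes
7,998,392,938,210,000.896 / 1,000,000,000 = 7,998,392.94 GB

7,998,392.94 GB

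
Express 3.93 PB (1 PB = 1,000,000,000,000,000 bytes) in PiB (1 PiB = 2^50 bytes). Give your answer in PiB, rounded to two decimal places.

3.49 PiB

3.93 PB × 1,000,000,000,000,000 bytes/PB = 3,930,000,000,000,000 bytes
1 PiB = 2^50 bytes = 1,125,899,906,842,624 bytes
3,930,000,000,000,000 / 1,125,899,906,842,624 = 3.49 PiB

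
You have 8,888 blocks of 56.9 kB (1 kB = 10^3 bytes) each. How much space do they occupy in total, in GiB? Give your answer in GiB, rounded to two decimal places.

0.47 GiB

Total = 8,888 × 56.9 kB = 505727.2 kB
= 505727.2 × 1,000 bytes = 505,727,200 bytes
1 GiB = 1,073,741,824 bytes
505,727,200 / 1,073,741,824 = 0.47 GiB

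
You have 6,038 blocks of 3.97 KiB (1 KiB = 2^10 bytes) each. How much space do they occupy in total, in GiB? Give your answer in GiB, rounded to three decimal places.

0.023 GiB

Total = 6,038 × 3.97 KiB = 23970.86 KiB
= 23970.86 × 1,024 bytes = 24,546,160.64 bytes
1 GiB = 1,073,741,824 bytes
24,546,160.64 / 1,073,741,824 = 0.023 GiB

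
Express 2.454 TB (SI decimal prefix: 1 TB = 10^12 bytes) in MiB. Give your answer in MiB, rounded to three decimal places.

2,340,316.772 MiB

2.454 TB × 1,000,000,000,000 bytes/TB = 2,454,000,000,000 bytes
1 MiB = 2^20 bytes = 1,048,576 bytes
2,454,000,000,000 / 1,048,576 = 2,340,316.772 MiB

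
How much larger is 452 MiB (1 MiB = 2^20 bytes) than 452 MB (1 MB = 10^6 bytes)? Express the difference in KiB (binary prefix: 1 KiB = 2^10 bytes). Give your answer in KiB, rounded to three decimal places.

452 MiB = 452 × 1,048,576 = 473,956,352 bytes
452 MB = 452 × 1,000,000 = 452,000,000 bytes
difference = 21,956,352 bytes
21,956,352 / 1,024 = 21,441.750 KiB

21,441.750 KiB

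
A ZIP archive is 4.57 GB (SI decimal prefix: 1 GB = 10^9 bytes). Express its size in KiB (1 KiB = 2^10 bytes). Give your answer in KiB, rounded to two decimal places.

4,462,890.63 KiB

4.57 GB = 4.57 × 10^9 bytes = 4,570,000,000 bytes
1 KiB = 2^10 bytes = 1,024 bytes
4,570,000,000 / 1,024 = 4,462,890.63 KiB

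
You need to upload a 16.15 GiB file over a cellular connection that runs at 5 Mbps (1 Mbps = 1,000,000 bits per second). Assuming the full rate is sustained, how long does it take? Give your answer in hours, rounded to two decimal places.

16.15 GiB = 17,340,930,457.6 bytes = 138,727,443,660.8 bits
5 Mbps = 5,000,000 bits/s
time = 138,727,443,660.8 / 5,000,000 = 27,745.4887 s
27,745.4887 s / 3600 = 7.71 hours

7.71 hours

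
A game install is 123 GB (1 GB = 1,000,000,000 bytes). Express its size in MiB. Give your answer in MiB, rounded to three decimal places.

117,301.941 MiB

123 GB = 123 × 10^9 bytes = 123,000,000,000 bytes
1 MiB = 2^20 bytes = 1,048,576 bytes
123,000,000,000 / 1,048,576 = 117,301.941 MiB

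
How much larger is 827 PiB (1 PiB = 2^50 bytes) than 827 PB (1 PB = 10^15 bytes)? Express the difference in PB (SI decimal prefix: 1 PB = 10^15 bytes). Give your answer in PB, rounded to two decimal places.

827 PiB = 827 × 1,125,899,906,842,624 = 931,119,222,958,850,048 bytes
827 PB = 827 × 1,000,000,000,000,000 = 827,000,000,000,000,000 bytes
difference = 104,119,222,958,850,048 bytes
104,119,222,958,850,048 / 1,000,000,000,000,000 = 104.12 PB

104.12 PB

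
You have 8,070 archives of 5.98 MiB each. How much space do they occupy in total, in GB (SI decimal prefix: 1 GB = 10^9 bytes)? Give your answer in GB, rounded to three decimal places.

Total = 8,070 × 5.98 MiB = 48258.6 MiB
= 48258.6 × 1,048,576 bytes = 50,602,809,753.6 bytes
1 GB = 1,000,000,000 bytes
50,602,809,753.6 / 1,000,000,000 = 50.603 GB

50.603 GB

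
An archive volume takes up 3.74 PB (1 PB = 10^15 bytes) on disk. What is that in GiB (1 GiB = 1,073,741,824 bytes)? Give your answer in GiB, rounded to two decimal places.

3.74 PB = 3.74 × 10^15 bytes = 3,740,000,000,000,000 bytes
1 GiB = 1,073,741,824 bytes
3,740,000,000,000,000 / 1,073,741,824 = 3,483,146.43 GiB

3,483,146.43 GiB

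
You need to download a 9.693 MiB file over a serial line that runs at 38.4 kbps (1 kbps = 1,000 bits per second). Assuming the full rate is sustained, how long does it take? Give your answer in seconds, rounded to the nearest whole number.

9.693 MiB = 10,163,847.168 bytes = 81,310,777.344 bits
38.4 kbps = 38,400 bits/s
time = 81,310,777.344 / 38,400 = 2,117 s

2,117 seconds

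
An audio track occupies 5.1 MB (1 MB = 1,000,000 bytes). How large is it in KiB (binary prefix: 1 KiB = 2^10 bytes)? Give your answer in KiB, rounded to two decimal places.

4,980.47 KiB

5.1 MB = 5.1 × 10^6 bytes = 5,100,000 bytes
1 KiB = 2^10 bytes = 1,024 bytes
5,100,000 / 1,024 = 4,980.47 KiB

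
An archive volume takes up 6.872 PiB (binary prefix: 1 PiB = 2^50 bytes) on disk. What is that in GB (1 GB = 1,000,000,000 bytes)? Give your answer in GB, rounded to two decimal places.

6.872 PiB = 6.872 × 2^50 bytes = 7,737,184,159,822,512.128 bytes
1 GB = 10^9 bytes = 1,000,000,000 bytes
7,737,184,159,822,512.128 / 1,000,000,000 = 7,737,184.16 GB

7,737,184.16 GB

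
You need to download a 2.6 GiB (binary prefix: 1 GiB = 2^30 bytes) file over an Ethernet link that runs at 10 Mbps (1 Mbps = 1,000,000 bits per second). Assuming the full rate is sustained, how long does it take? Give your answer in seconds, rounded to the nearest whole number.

2,233 seconds

2.6 GiB = 2,791,728,742.4 bytes = 22,333,829,939.2 bits
10 Mbps = 10,000,000 bits/s
time = 22,333,829,939.2 / 10,000,000 = 2,233 s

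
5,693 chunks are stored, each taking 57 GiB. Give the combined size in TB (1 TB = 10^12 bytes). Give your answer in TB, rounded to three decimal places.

Total = 5,693 × 57 GiB = 324,501 GiB
= 324,501 × 1,073,741,824 bytes = 348,430,295,629,824 bytes
1 TB = 1,000,000,000,000 bytes
348,430,295,629,824 / 1,000,000,000,000 = 348.430 TB

348.430 TB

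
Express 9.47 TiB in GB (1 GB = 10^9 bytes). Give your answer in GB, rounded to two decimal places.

10,412.38 GB

9.47 TiB = 9.47 × 2^40 bytes = 10,412,375,115,038.72 bytes
1 GB = 1,000,000,000 bytes
10,412,375,115,038.72 / 1,000,000,000 = 10,412.38 GB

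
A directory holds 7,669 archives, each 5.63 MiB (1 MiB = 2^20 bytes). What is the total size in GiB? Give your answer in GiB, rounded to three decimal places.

Total = 7,669 × 5.63 MiB = 43176.47 MiB
= 43176.47 × 1,048,576 bytes = 45,273,810,206.72 bytes
1 GiB = 1,073,741,824 bytes
45,273,810,206.72 / 1,073,741,824 = 42.165 GiB

42.165 GiB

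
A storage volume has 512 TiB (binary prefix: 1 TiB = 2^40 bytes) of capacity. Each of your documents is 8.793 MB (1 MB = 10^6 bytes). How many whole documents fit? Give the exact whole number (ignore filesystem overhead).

Capacity: 512 TiB = 562,949,953,421,312 bytes
Per item: 8.793 MB = 8,793,000 bytes
⌊562,949,953,421,312 / 8,793,000⌋ = 64,022,512

64,022,512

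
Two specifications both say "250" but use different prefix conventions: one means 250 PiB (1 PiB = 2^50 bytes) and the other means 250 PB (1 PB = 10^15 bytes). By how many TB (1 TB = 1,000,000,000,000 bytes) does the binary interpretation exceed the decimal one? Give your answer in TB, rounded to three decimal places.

250 PiB = 250 × 1,125,899,906,842,624 = 281,474,976,710,656,000 bytes
250 PB = 250 × 1,000,000,000,000,000 = 250,000,000,000,000,000 bytes
difference = 31,474,976,710,656,000 bytes
31,474,976,710,656,000 / 1,000,000,000,000 = 31,474.977 TB

31,474.977 TB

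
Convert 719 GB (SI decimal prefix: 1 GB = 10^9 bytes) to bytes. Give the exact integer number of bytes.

719,000,000,000 bytes

719 × 1,000,000,000 = 719,000,000,000 bytes  (1 GB = 10^9 bytes)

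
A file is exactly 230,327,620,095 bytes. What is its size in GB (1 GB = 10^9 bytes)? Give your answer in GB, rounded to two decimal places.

230,327,620,095 bytes given.
1 GB = 1,000,000,000 bytes
230,327,620,095 / 1,000,000,000 = 230.33 GB

230.33 GB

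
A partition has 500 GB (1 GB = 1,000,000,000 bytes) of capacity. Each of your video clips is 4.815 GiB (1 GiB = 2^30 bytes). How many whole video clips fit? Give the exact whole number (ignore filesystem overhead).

96

Capacity: 500 GB = 500,000,000,000 bytes
Per item: 4.815 GiB = 5,170,066,882.56 bytes
⌊500,000,000,000 / 5,170,066,882.56⌋ = 96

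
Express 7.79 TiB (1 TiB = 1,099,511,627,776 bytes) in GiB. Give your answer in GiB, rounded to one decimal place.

7,977.0 GiB

7.79 TiB × 1,099,511,627,776 bytes/TiB = 8,565,195,580,375.04 bytes
1 GiB = 1,073,741,824 bytes
8,565,195,580,375.04 / 1,073,741,824 = 7,977.0 GiB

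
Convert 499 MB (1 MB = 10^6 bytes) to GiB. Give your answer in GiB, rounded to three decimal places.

0.465 GiB

499 MB = 499 × 10^6 bytes = 499,000,000 bytes
1 GiB = 2^30 bytes = 1,073,741,824 bytes
499,000,000 / 1,073,741,824 = 0.465 GiB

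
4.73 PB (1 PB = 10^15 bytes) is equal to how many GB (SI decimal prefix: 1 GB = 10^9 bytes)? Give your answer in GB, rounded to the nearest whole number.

4,730,000 GB

4.73 PB × 1,000,000,000,000,000 bytes/PB = 4,730,000,000,000,000 bytes
1 GB = 10^9 bytes = 1,000,000,000 bytes
4,730,000,000,000,000 / 1,000,000,000 = 4,730,000 GB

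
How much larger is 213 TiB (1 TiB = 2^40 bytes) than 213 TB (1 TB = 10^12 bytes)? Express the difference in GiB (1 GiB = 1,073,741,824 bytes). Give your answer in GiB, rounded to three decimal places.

213 TiB = 213 × 1,099,511,627,776 = 234,195,976,716,288 bytes
213 TB = 213 × 1,000,000,000,000 = 213,000,000,000,000 bytes
difference = 21,195,976,716,288 bytes
21,195,976,716,288 / 1,073,741,824 = 19,740.292 GiB

19,740.292 GiB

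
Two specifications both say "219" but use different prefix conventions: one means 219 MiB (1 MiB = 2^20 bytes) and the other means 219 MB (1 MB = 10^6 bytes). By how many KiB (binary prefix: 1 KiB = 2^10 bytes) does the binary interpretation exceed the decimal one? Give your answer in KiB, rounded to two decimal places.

10,388.81 KiB

219 MiB = 219 × 1,048,576 = 229,638,144 bytes
219 MB = 219 × 1,000,000 = 219,000,000 bytes
difference = 10,638,144 bytes
10,638,144 / 1,024 = 10,388.81 KiB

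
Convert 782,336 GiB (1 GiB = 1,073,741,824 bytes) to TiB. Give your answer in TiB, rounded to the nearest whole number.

782,336 GiB × 1,073,741,824 bytes/GiB = 840,026,883,620,864 bytes
1 TiB = 2^40 bytes = 1,099,511,627,776 bytes
840,026,883,620,864 / 1,099,511,627,776 = 764 TiB

764 TiB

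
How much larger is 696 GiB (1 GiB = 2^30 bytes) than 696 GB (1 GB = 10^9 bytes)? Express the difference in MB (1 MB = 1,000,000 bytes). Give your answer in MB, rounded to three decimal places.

696 GiB = 696 × 1,073,741,824 = 747,324,309,504 bytes
696 GB = 696 × 1,000,000,000 = 696,000,000,000 bytes
difference = 51,324,309,504 bytes
51,324,309,504 / 1,000,000 = 51,324.310 MB

51,324.310 MB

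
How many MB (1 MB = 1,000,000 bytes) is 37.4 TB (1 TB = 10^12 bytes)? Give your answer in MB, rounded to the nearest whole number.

37,400,000 MB

37.4 TB = 37.4 × 10^12 bytes = 37,400,000,000,000 bytes
1 MB = 10^6 bytes = 1,000,000 bytes
37,400,000,000,000 / 1,000,000 = 37,400,000 MB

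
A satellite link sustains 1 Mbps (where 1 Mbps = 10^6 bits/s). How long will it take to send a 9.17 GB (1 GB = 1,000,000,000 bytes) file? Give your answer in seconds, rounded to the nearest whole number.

9.17 GB = 9,170,000,000 bytes = 73,360,000,000 bits
1 Mbps = 1,000,000 bits/s
time = 73,360,000,000 / 1,000,000 = 73,360 s

73,360 seconds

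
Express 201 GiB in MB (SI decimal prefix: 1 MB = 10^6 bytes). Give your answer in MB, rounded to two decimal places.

215,822.11 MB

201 GiB = 201 × 2^30 bytes = 215,822,106,624 bytes
1 MB = 1,000,000 bytes
215,822,106,624 / 1,000,000 = 215,822.11 MB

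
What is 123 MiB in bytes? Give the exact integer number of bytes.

128,974,848 bytes

123 × 1,048,576 = 128,974,848 bytes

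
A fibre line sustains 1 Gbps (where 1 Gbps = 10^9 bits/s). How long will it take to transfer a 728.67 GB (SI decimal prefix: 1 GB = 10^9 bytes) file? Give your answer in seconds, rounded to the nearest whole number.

5,829 seconds

728.67 GB = 728,670,000,000 bytes = 5,829,360,000,000 bits
1 Gbps = 1,000,000,000 bits/s
time = 5,829,360,000,000 / 1,000,000,000 = 5,829 s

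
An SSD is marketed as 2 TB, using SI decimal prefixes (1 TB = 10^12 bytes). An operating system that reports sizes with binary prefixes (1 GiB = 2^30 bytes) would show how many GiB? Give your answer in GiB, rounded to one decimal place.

1,862.6 GiB

2 TB × 1,000,000,000,000 bytes/TB = 2,000,000,000,000 bytes
1 GiB = 1,073,741,824 bytes
2,000,000,000,000 / 1,073,741,824 = 1,862.6 GiB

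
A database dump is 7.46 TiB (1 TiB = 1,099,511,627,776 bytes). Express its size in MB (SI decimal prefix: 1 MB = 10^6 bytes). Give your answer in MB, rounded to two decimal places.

7.46 TiB × 1,099,511,627,776 bytes/TiB = 8,202,356,743,208.96 bytes
1 MB = 10^6 bytes = 1,000,000 bytes
8,202,356,743,208.96 / 1,000,000 = 8,202,356.74 MB

8,202,356.74 MB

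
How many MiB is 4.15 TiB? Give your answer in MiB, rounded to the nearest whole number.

4.15 TiB = 4.15 × 2^40 bytes = 4,562,973,255,270.4 bytes
1 MiB = 2^20 bytes = 1,048,576 bytes
4,562,973,255,270.4 / 1,048,576 = 4,351,590 MiB

4,351,590 MiB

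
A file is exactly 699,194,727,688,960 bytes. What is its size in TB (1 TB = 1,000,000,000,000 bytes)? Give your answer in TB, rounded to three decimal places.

699,194,727,688,960 bytes given.
1 TB = 1,000,000,000,000 bytes
699,194,727,688,960 / 1,000,000,000,000 = 699.195 TB

699.195 TB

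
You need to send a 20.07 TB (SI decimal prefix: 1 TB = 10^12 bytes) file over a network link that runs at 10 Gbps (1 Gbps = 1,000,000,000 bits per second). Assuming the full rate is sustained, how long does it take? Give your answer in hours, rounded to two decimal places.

4.46 hours

20.07 TB = 20,070,000,000,000 bytes = 160,560,000,000,000 bits
10 Gbps = 10,000,000,000 bits/s
time = 160,560,000,000,000 / 10,000,000,000 = 16,056.0000 s
16,056.0000 s / 3600 = 4.46 hours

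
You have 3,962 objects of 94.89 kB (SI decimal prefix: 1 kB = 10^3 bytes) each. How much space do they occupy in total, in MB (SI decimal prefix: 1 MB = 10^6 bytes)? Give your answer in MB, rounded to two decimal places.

375.95 MB

Total = 3,962 × 94.89 kB = 375954.18 kB
= 375954.18 × 1,000 bytes = 375,954,180 bytes
1 MB = 1,000,000 bytes
375,954,180 / 1,000,000 = 375.95 MB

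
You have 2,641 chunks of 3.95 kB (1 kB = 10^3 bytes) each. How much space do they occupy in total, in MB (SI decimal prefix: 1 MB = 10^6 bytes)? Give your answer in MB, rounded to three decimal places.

10.432 MB

Total = 2,641 × 3.95 kB = 10431.95 kB
= 10431.95 × 1,000 bytes = 10,431,950 bytes
1 MB = 1,000,000 bytes
10,431,950 / 1,000,000 = 10.432 MB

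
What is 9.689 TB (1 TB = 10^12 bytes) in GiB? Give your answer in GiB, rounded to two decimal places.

9,023.58 GiB

9.689 TB = 9.689 × 10^12 bytes = 9,689,000,000,000 bytes
1 GiB = 1,073,741,824 bytes
9,689,000,000,000 / 1,073,741,824 = 9,023.58 GiB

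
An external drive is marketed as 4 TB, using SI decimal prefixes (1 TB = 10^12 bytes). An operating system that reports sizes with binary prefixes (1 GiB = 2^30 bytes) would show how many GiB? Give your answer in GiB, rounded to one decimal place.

4 TB = 4 × 10^12 bytes = 4,000,000,000,000 bytes
1 GiB = 2^30 bytes = 1,073,741,824 bytes
4,000,000,000,000 / 1,073,741,824 = 3,725.3 GiB

3,725.3 GiB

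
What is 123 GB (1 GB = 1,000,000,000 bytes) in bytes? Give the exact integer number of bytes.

123,000,000,000 bytes

123 × 1,000,000,000 = 123,000,000,000 bytes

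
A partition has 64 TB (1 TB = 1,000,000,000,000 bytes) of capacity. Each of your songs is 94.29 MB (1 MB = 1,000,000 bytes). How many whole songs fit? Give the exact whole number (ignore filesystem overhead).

Capacity: 64 TB = 64,000,000,000,000 bytes
Per item: 94.29 MB = 94,290,000 bytes
⌊64,000,000,000,000 / 94,290,000⌋ = 678,757

678,757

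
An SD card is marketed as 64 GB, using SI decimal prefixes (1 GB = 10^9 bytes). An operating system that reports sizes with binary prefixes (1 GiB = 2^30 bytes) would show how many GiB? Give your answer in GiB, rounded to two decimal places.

64 GB × 1,000,000,000 bytes/GB = 64,000,000,000 bytes
1 GiB = 1,073,741,824 bytes
64,000,000,000 / 1,073,741,824 = 59.60 GiB

59.60 GiB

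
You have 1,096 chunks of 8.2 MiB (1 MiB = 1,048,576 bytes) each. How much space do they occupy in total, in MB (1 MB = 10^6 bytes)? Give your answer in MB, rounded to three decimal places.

Total = 1,096 × 8.2 MiB = 8987.2 MiB
= 8987.2 × 1,048,576 bytes = 9,423,762,227.2 bytes
1 MB = 1,000,000 bytes
9,423,762,227.2 / 1,000,000 = 9,423.762 MB

9,423.762 MB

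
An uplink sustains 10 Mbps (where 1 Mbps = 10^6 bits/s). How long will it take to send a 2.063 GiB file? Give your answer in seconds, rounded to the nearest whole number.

2.063 GiB = 2,215,129,382.912 bytes = 17,721,035,063.296 bits
10 Mbps = 10,000,000 bits/s
time = 17,721,035,063.296 / 10,000,000 = 1,772 s

1,772 seconds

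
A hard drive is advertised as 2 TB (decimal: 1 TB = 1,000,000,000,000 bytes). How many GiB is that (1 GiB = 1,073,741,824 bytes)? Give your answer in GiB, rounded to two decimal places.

1,862.65 GiB

2 TB × 1,000,000,000,000 bytes/TB = 2,000,000,000,000 bytes
1 GiB = 2^30 bytes = 1,073,741,824 bytes
2,000,000,000,000 / 1,073,741,824 = 1,862.65 GiB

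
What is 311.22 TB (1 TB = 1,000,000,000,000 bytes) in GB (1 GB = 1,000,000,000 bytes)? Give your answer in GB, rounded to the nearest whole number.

311,220 GB

311.22 TB = 311.22 × 10^12 bytes = 311,220,000,000,000 bytes
1 GB = 10^9 bytes = 1,000,000,000 bytes
311,220,000,000,000 / 1,000,000,000 = 311,220 GB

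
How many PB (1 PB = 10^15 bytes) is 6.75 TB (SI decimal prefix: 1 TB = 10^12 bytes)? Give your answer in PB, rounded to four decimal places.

0.0068 PB

6.75 TB = 6.75 × 10^12 bytes = 6,750,000,000,000 bytes
1 PB = 10^15 bytes = 1,000,000,000,000,000 bytes
6,750,000,000,000 / 1,000,000,000,000,000 = 0.0068 PB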